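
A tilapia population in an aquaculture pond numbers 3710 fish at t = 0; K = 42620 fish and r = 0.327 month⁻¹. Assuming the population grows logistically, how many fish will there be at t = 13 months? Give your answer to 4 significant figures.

A = (K − N₀)/N₀ = (42620 − 3710)/3710 = 10.488.
N(t) = K/(1 + A·e^(−rt)) = 42620/(1 + 10.488×e^(−0.327×13)).
e^(−4.251) = 0.01425; denominator = 1 + 10.488×0.01425 = 1.1495.
N = 42620/1.1495 = 37078.5.

37080 fish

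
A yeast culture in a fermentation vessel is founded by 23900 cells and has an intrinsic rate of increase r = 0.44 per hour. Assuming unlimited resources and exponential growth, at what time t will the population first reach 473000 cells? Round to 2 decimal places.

6.78 hours

Set N₀·e^(rt) = 473000: e^(0.44·t) = 473000/23900 = 19.791.
0.44·t = ln(19.791) = 2.9852, so t = 2.9852/0.44 = 6.7846.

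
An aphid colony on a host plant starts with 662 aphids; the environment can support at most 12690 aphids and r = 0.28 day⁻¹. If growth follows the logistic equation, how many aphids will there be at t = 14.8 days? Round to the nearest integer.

9851 aphids

A = (K − N₀)/N₀ = (12690 − 662)/662 = 18.169.
N(t) = K/(1 + A·e^(−rt)) = 12690/(1 + 18.169×e^(−0.28×14.8)).
e^(−4.144) = 0.015859; denominator = 1 + 18.169×0.015859 = 1.2882.
N = 12690/1.2882 = 9851.33.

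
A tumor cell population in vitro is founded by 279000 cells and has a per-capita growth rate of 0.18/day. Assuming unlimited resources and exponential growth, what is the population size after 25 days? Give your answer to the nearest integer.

N(t) = N₀·e^(rt) = 279000 × e^(0.18×25) = 279000 × e^4.5.
e^4.5 ≈ 90.017, so N ≈ 279000 × 90.017 = 2.511478×10^7.

25114780 cells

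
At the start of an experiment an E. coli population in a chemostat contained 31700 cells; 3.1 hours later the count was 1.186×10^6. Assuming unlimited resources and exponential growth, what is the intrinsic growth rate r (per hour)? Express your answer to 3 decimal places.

From N(t) = N₀·e^(rt): e^(r·3.1) = 1.186×10^6/31700 = 37.413.
r·3.1 = ln(37.413) = 3.622, so r = 3.622/3.1 = 1.1684.

1.168 per hour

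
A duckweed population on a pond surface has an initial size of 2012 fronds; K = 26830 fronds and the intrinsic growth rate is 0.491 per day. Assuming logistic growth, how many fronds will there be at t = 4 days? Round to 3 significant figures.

9830 fronds

A = (K − N₀)/N₀ = (26830 − 2012)/2012 = 12.335.
N(t) = K/(1 + A·e^(−rt)) = 26830/(1 + 12.335×e^(−0.491×4)).
e^(−1.964) = 0.1403; denominator = 1 + 12.335×0.1403 = 2.7306.
N = 26830/2.7306 = 9825.86.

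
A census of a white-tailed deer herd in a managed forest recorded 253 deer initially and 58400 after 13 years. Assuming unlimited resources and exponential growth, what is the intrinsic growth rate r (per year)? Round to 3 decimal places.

From N(t) = N₀·e^(rt): e^(r·13) = 58400/253 = 230.83.
r·13 = ln(230.83) = 5.4417, so r = 5.4417/13 = 0.41859.

0.419 per year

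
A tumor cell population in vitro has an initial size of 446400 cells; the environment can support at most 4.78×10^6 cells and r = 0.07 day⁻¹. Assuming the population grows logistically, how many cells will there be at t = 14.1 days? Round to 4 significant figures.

A = (K − N₀)/N₀ = (4.78×10^6 − 446400)/446400 = 9.7079.
N(t) = K/(1 + A·e^(−rt)) = 4.78×10^6/(1 + 9.7079×e^(−0.07×14.1)).
e^(−0.987) = 0.37269; denominator = 1 + 9.7079×0.37269 = 4.6181.
N = 4.78×10^6/4.6181 = 1.035066×10^6.

1035000 cells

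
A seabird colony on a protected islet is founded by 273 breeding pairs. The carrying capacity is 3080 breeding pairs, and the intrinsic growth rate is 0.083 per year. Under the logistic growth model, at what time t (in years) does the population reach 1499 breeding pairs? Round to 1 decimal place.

27.4 years

A = (K − N₀)/N₀ = (3080 − 273)/273 = 10.282.
Solve 3080/(1 + 10.282·e^(−0.083t)) = 1499: 1 + 10.282·e^(−0.083t) = 2.0547, so e^(−0.083t) = 0.102577.
−0.083·t = ln(0.102577) = -2.2771, so t = 2.2771/0.083 = 27.435.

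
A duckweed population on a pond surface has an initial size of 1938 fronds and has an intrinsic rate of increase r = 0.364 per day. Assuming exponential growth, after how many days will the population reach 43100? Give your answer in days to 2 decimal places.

Set N₀·e^(rt) = 43100: e^(0.364·t) = 43100/1938 = 22.239.
0.364·t = ln(22.239) = 3.1019, so t = 3.1019/0.364 = 8.5216.

8.52 days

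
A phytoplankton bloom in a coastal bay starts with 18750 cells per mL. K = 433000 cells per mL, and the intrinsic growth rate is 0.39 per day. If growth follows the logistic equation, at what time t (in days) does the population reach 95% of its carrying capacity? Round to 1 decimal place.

A = (K − N₀)/N₀ = (433000 − 18750)/18750 = 22.093.
Solve 433000/(1 + 22.093·e^(−0.39t)) = 411350: 1 + 22.093·e^(−0.39t) = 1.0526, so e^(−0.39t) = 0.00238224.
−0.39·t = ln(0.00238224) = -6.0397, so t = 6.0397/0.39 = 15.486.

15.5 days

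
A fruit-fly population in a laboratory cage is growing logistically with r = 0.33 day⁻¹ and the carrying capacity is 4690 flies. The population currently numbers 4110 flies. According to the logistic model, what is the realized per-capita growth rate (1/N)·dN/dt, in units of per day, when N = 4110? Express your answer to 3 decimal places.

(1/N)·dN/dt = r(1 − N/K) = 0.33 × (1 − 4110/4690).
= 0.33 × 0.12367 = 0.04081.

0.041 per day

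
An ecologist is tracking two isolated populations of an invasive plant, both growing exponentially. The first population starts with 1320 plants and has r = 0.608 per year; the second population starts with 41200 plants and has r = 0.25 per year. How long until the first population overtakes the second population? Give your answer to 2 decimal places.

9.61 years

Set 1320·e^(0.608t) = 41200·e^(0.25t).
e^((0.608 − 0.25)t) = 41200/1320 → e^(0.358·t) = 31.212.
0.358·t = ln(31.212) = 3.4408, so t = 3.4408/0.358 = 9.6112.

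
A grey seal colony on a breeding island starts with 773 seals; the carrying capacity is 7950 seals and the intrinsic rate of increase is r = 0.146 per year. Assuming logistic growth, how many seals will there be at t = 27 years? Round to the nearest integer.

A = (K − N₀)/N₀ = (7950 − 773)/773 = 9.2846.
N(t) = K/(1 + A·e^(−rt)) = 7950/(1 + 9.2846×e^(−0.146×27)).
e^(−3.942) = 0.019409; denominator = 1 + 9.2846×0.019409 = 1.1802.
N = 7950/1.1802 = 6736.1.

6736 seals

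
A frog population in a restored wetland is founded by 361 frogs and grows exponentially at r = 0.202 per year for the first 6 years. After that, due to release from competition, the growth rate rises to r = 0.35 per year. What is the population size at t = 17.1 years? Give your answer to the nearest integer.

Phase 1: N(6) = 361·e^(0.202×6) = 361·e^1.212 = 1213.03.
Phase 2 runs for 17.1 − 6 = 11.1 years at r = 0.35.
N(17.1) = 1213.03·e^(0.35×11.1) = 1213.03·e^3.885 = 59034.5.

59035 frogs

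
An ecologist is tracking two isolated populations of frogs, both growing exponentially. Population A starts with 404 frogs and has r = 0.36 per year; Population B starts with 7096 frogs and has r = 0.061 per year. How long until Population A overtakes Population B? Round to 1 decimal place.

9.6 years

Set 404·e^(0.36t) = 7096·e^(0.061t).
e^((0.36 − 0.061)t) = 7096/404 → e^(0.299·t) = 17.564.
0.299·t = ln(17.564) = 2.8659, so t = 2.8659/0.299 = 9.5849.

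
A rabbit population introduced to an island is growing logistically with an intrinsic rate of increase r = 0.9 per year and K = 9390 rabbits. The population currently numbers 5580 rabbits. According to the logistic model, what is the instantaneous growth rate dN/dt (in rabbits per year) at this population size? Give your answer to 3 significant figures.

2040 rabbits per year

dN/dt = rN(1 − N/K) = 0.9 × 5580 × (1 − 5580/9390).
1 − 5580/9390 = 0.40575; dN/dt = 0.9 × 5580 × 0.40575 = 2037.7.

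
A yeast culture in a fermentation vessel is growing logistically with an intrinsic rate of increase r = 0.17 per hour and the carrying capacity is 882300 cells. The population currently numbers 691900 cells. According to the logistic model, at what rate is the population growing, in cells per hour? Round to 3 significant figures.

dN/dt = rN(1 − N/K) = 0.17 × 691900 × (1 − 691900/882300).
1 − 691900/882300 = 0.2158; dN/dt = 0.17 × 691900 × 0.2158 = 25383.

25400 cells per hour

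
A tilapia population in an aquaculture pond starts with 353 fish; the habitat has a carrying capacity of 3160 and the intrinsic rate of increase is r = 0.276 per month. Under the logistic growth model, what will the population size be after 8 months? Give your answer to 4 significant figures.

1686 fish

A = (K − N₀)/N₀ = (3160 − 353)/353 = 7.9518.
N(t) = K/(1 + A·e^(−rt)) = 3160/(1 + 7.9518×e^(−0.276×8)).
e^(−2.208) = 0.10992; denominator = 1 + 7.9518×0.10992 = 1.8741.
N = 3160/1.8741 = 1686.17.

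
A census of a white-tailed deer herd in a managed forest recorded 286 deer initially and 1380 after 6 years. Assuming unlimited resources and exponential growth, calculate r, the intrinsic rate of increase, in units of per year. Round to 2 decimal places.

From N(t) = N₀·e^(rt): e^(r·6) = 1380/286 = 4.8252.
r·6 = ln(4.8252) = 1.5738, so r = 1.5738/6 = 0.26231.

0.26 per year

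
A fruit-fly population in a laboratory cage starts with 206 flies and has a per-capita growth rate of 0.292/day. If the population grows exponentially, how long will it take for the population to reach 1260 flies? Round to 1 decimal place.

Set N₀·e^(rt) = 1260: e^(0.292·t) = 1260/206 = 6.1165.
0.292·t = ln(6.1165) = 1.811, so t = 1.811/0.292 = 6.202.

6.2 days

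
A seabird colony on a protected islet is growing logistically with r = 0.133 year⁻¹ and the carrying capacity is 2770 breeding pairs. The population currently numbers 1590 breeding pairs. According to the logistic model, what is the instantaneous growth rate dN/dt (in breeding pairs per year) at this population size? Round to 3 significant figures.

90.1 breeding pairs per year

dN/dt = rN(1 − N/K) = 0.133 × 1590 × (1 − 1590/2770).
1 − 1590/2770 = 0.42599; dN/dt = 0.133 × 1590 × 0.42599 = 90.085.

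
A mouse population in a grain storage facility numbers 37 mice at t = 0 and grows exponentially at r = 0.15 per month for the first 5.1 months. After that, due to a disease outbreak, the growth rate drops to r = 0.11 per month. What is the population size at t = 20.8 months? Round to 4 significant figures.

447.2 mice

Phase 1: N(5.1) = 37·e^(0.15×5.1) = 37·e^0.765 = 79.5128.
Phase 2 runs for 20.8 − 5.1 = 15.7 months at r = 0.11.
N(20.8) = 79.5128·e^(0.11×15.7) = 79.5128·e^1.727 = 447.161.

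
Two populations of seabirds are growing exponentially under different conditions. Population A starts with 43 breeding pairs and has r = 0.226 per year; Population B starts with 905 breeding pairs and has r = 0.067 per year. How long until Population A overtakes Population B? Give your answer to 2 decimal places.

19.16 years

Set 43·e^(0.226t) = 905·e^(0.067t).
e^((0.226 − 0.067)t) = 905/43 → e^(0.159·t) = 21.047.
0.159·t = ln(21.047) = 3.0467, so t = 3.0467/0.159 = 19.162.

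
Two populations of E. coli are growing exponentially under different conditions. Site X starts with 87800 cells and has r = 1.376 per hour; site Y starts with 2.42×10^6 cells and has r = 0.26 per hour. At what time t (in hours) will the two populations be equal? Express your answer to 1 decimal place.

Set 87800·e^(1.376t) = 2.42×10^6·e^(0.26t).
e^((1.376 − 0.26)t) = 2.42×10^6/87800 → e^(1.116·t) = 27.563.
1.116·t = ln(27.563) = 3.3165, so t = 3.3165/1.116 = 2.9717.

3.0 hours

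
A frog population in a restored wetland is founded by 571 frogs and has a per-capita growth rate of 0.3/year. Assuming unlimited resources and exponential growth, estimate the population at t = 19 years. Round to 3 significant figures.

171000 frogs

N(t) = N₀·e^(rt) = 571 × e^(0.3×19) = 571 × e^5.7.
e^5.7 ≈ 298.87, so N ≈ 571 × 298.87 = 170653.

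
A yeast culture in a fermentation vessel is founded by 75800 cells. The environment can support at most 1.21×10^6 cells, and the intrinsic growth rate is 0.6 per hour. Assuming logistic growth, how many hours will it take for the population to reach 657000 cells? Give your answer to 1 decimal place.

A = (K − N₀)/N₀ = (1.21×10^6 − 75800)/75800 = 14.963.
Solve 1.21×10^6/(1 + 14.963·e^(−0.6t)) = 657000: 1 + 14.963·e^(−0.6t) = 1.8417, so e^(−0.6t) = 0.0562522.
−0.6·t = ln(0.0562522) = -2.8779, so t = 2.8779/0.6 = 4.7965.

4.8 hours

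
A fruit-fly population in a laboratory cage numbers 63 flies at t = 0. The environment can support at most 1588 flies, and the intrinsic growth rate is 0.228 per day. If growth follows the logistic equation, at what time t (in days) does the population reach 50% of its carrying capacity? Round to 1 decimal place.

14.0 days

A = (K − N₀)/N₀ = (1588 − 63)/63 = 24.206.
Solve 1588/(1 + 24.206·e^(−0.228t)) = 794: 1 + 24.206·e^(−0.228t) = 2, so e^(−0.228t) = 0.0413115.
−0.228·t = ln(0.0413115) = -3.1866, so t = 3.1866/0.228 = 13.976.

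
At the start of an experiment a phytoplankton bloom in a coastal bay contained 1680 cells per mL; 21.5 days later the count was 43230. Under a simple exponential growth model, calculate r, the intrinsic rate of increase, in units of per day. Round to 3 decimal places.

0.151 per day

From N(t) = N₀·e^(rt): e^(r·21.5) = 43230/1680 = 25.732.
r·21.5 = ln(25.732) = 3.2477, so r = 3.2477/21.5 = 0.15106.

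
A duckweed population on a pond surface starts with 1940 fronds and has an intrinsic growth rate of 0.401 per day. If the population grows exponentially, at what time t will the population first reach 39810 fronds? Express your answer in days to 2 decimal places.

Set N₀·e^(rt) = 39810: e^(0.401·t) = 39810/1940 = 20.521.
0.401·t = ln(20.521) = 3.0214, so t = 3.0214/0.401 = 7.5347.

7.53 days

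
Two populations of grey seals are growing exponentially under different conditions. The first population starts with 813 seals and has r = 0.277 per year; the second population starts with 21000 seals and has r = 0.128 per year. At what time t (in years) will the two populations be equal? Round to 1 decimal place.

Set 813·e^(0.277t) = 21000·e^(0.128t).
e^((0.277 − 0.128)t) = 21000/813 → e^(0.149·t) = 25.83.
0.149·t = ln(25.83) = 3.2515, so t = 3.2515/0.149 = 21.822.

21.8 years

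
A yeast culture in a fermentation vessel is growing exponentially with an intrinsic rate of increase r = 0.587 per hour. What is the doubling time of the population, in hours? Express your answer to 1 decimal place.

Doubling time t_d = ln(2)/r = 0.6931/0.587 = 1.1808.

1.2 hours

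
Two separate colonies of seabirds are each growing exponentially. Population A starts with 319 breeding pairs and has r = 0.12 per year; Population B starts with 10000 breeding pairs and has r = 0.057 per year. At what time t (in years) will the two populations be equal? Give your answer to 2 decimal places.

54.68 years

Set 319·e^(0.12t) = 10000·e^(0.057t).
e^((0.12 − 0.057)t) = 10000/319 → e^(0.063·t) = 31.348.
0.063·t = ln(31.348) = 3.4451, so t = 3.4451/0.063 = 54.685.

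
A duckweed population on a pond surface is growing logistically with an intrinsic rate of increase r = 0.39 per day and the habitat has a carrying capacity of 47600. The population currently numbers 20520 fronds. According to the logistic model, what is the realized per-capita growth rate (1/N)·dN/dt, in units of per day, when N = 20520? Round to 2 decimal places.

0.22 per day

(1/N)·dN/dt = r(1 − N/K) = 0.39 × (1 − 20520/47600).
= 0.39 × 0.56891 = 0.22187.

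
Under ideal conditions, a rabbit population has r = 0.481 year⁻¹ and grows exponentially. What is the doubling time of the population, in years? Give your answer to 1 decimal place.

Doubling time t_d = ln(2)/r = 0.6931/0.481 = 1.4411.

1.4 years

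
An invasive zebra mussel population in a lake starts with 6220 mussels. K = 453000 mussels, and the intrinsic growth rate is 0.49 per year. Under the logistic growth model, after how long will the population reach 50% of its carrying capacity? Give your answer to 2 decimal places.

8.72 years

A = (K − N₀)/N₀ = (453000 − 6220)/6220 = 71.83.
Solve 453000/(1 + 71.83·e^(−0.49t)) = 226500: 1 + 71.83·e^(−0.49t) = 2, so e^(−0.49t) = 0.0139218.
−0.49·t = ln(0.0139218) = -4.2743, so t = 4.2743/0.49 = 8.7231.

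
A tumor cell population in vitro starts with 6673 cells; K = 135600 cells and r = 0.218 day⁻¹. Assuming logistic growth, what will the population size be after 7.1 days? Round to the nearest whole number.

A = (K − N₀)/N₀ = (135600 − 6673)/6673 = 19.321.
N(t) = K/(1 + A·e^(−rt)) = 135600/(1 + 19.321×e^(−0.218×7.1)).
e^(−1.548) = 0.21272; denominator = 1 + 19.321×0.21272 = 5.1098.
N = 135600/5.1098 = 26537.2.

26537 cells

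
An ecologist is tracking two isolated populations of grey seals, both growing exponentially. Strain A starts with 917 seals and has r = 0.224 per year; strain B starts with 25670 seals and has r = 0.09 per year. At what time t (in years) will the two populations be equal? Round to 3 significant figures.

Set 917·e^(0.224t) = 25670·e^(0.09t).
e^((0.224 − 0.09)t) = 25670/917 → e^(0.134·t) = 27.993.
0.134·t = ln(27.993) = 3.332, so t = 3.332/0.134 = 24.865.

24.9 years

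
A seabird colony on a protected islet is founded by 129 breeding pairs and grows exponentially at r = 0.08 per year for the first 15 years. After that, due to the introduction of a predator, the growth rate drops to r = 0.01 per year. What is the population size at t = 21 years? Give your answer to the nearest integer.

Phase 1: N(15) = 129·e^(0.08×15) = 129·e^1.2 = 428.295.
Phase 2 runs for 21 − 15 = 6 years at r = 0.01.
N(21) = 428.295·e^(0.01×6) = 428.295·e^0.06 = 454.779.

455 breeding pairs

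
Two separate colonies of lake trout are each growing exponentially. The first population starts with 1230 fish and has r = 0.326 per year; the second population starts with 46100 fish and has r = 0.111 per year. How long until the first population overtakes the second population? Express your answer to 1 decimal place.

16.9 years

Set 1230·e^(0.326t) = 46100·e^(0.111t).
e^((0.326 − 0.111)t) = 46100/1230 → e^(0.215·t) = 37.48.
0.215·t = ln(37.48) = 3.6238, so t = 3.6238/0.215 = 16.855.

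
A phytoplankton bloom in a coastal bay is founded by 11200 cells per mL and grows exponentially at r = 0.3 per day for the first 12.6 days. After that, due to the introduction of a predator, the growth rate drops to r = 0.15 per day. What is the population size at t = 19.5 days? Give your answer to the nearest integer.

Phase 1: N(12.6) = 11200·e^(0.3×12.6) = 11200·e^3.78 = 490740.
Phase 2 runs for 19.5 − 12.6 = 6.9 days at r = 0.15.
N(19.5) = 490740·e^(0.15×6.9) = 490740·e^1.035 = 1.381484×10^6.

1381484 cells per mL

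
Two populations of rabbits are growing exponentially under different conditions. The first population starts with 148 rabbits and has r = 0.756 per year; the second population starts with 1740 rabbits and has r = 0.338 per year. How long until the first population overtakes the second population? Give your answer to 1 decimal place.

5.9 years

Set 148·e^(0.756t) = 1740·e^(0.338t).
e^((0.756 − 0.338)t) = 1740/148 → e^(0.418·t) = 11.757.
0.418·t = ln(11.757) = 2.4644, so t = 2.4644/0.418 = 5.8958.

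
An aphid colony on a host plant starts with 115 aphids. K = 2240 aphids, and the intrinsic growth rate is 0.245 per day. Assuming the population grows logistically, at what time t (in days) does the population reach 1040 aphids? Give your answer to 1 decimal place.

A = (K − N₀)/N₀ = (2240 − 115)/115 = 18.478.
Solve 2240/(1 + 18.478·e^(−0.245t)) = 1040: 1 + 18.478·e^(−0.245t) = 2.1538, so e^(−0.245t) = 0.0624434.
−0.245·t = ln(0.0624434) = -2.7735, so t = 2.7735/0.245 = 11.32.

11.3 days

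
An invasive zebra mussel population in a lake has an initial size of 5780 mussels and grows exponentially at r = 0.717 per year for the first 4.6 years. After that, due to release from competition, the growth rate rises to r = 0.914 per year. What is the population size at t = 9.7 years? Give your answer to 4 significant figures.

Phase 1: N(4.6) = 5780·e^(0.717×4.6) = 5780·e^3.298 = 156429.
Phase 2 runs for 9.7 − 4.6 = 5.1 years at r = 0.914.
N(9.7) = 156429·e^(0.914×5.1) = 156429·e^4.661 = 1.654772×10^7.

16550000 mussels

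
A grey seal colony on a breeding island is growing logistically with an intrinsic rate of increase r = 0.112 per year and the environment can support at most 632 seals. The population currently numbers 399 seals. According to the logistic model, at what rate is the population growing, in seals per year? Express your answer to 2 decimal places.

dN/dt = rN(1 − N/K) = 0.112 × 399 × (1 − 399/632).
1 − 399/632 = 0.36867; dN/dt = 0.112 × 399 × 0.36867 = 16.475.

16.48 seals per year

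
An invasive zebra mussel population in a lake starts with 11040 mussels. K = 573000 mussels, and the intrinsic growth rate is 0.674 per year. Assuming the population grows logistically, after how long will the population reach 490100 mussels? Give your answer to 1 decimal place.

A = (K − N₀)/N₀ = (573000 − 11040)/11040 = 50.902.
Solve 573000/(1 + 50.902·e^(−0.674t)) = 490100: 1 + 50.902·e^(−0.674t) = 1.1691, so e^(−0.674t) = 0.00332302.
−0.674·t = ln(0.00332302) = -5.7069, so t = 5.7069/0.674 = 8.4672.

8.5 years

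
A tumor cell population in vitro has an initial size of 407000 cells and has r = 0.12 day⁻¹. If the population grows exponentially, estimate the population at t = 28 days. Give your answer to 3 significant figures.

N(t) = N₀·e^(rt) = 407000 × e^(0.12×28) = 407000 × e^3.36.
e^3.36 ≈ 28.789, so N ≈ 407000 × 28.789 = 1.17172×10^7.

11700000 cells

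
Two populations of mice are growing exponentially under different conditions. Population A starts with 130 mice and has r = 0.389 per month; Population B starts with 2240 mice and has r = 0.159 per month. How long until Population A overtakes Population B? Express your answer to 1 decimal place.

Set 130·e^(0.389t) = 2240·e^(0.159t).
e^((0.389 − 0.159)t) = 2240/130 → e^(0.23·t) = 17.231.
0.23·t = ln(17.231) = 2.8467, so t = 2.8467/0.23 = 12.377.

12.4 months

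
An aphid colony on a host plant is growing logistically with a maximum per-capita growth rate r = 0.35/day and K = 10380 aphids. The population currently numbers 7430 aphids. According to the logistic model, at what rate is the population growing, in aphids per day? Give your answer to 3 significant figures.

739 aphids per day

dN/dt = rN(1 − N/K) = 0.35 × 7430 × (1 − 7430/10380).
1 − 7430/10380 = 0.2842; dN/dt = 0.35 × 7430 × 0.2842 = 739.06.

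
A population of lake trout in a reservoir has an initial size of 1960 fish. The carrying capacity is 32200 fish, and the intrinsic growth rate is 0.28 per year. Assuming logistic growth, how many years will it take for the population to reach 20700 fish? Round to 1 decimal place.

11.9 years

A = (K − N₀)/N₀ = (32200 − 1960)/1960 = 15.429.
Solve 32200/(1 + 15.429·e^(−0.28t)) = 20700: 1 + 15.429·e^(−0.28t) = 1.5556, so e^(−0.28t) = 0.0360082.
−0.28·t = ln(0.0360082) = -3.324, so t = 3.324/0.28 = 11.871.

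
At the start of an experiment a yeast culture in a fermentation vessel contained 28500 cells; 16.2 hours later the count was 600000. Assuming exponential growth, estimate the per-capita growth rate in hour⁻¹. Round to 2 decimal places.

0.19 per hour

From N(t) = N₀·e^(rt): e^(r·16.2) = 600000/28500 = 21.053.
r·16.2 = ln(21.053) = 3.047, so r = 3.047/16.2 = 0.18809.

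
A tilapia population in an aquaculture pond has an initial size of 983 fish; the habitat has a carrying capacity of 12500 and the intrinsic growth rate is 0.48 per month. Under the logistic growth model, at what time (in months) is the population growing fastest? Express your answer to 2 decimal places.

5.13 months

Logistic growth is fastest at N = K/2 = 6250.
A = (K − N₀)/N₀ = 11.716. Set K/(1 + A·e^(−rt)) = K/2 → A·e^(−rt) = 1.
e^(−0.48t) = 1/11.716 = 0.0853521, so t = ln(11.716)/0.48 = 2.461/0.48 = 5.127.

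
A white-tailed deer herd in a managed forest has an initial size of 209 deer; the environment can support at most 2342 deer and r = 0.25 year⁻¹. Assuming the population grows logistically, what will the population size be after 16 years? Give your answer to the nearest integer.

1973 deer

A = (K − N₀)/N₀ = (2342 − 209)/209 = 10.206.
N(t) = K/(1 + A·e^(−rt)) = 2342/(1 + 10.206×e^(−0.25×16)).
e^(−4) = 0.018316; denominator = 1 + 10.206×0.018316 = 1.1869.
N = 2342/1.1869 = 1973.17.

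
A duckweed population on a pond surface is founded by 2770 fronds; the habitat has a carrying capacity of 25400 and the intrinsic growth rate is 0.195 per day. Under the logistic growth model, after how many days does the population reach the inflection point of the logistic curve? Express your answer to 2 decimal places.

Logistic growth is fastest at N = K/2 = 12700.
A = (K − N₀)/N₀ = 8.1697. Set K/(1 + A·e^(−rt)) = K/2 → A·e^(−rt) = 1.
e^(−0.195t) = 1/8.1697 = 0.122404, so t = ln(8.1697)/0.195 = 2.1004/0.195 = 10.771.

10.77 days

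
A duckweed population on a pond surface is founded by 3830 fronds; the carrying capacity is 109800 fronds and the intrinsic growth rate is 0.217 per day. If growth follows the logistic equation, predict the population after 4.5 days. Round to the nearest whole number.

9614 fronds

A = (K − N₀)/N₀ = (109800 − 3830)/3830 = 27.668.
N(t) = K/(1 + A·e^(−rt)) = 109800/(1 + 27.668×e^(−0.217×4.5)).
e^(−0.9765) = 0.37663; denominator = 1 + 27.668×0.37663 = 11.421.
N = 109800/11.421 = 9614.15.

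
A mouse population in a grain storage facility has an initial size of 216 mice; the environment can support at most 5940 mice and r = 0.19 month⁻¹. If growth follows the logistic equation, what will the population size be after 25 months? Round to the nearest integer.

A = (K − N₀)/N₀ = (5940 − 216)/216 = 26.5.
N(t) = K/(1 + A·e^(−rt)) = 5940/(1 + 26.5×e^(−0.19×25)).
e^(−4.75) = 0.0086517; denominator = 1 + 26.5×0.0086517 = 1.2293.
N = 5940/1.2293 = 4832.14.

4832 mice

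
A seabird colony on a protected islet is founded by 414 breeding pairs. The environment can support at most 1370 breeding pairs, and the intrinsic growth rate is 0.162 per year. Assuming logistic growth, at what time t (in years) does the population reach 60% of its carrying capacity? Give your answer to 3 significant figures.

7.67 years

A = (K − N₀)/N₀ = (1370 − 414)/414 = 2.3092.
Solve 1370/(1 + 2.3092·e^(−0.162t)) = 822: 1 + 2.3092·e^(−0.162t) = 1.6667, so e^(−0.162t) = 0.288703.
−0.162·t = ln(0.288703) = -1.2424, so t = 1.2424/0.162 = 7.6689.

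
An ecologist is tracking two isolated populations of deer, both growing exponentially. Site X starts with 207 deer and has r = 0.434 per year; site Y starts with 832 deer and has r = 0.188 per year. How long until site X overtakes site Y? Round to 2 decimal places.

5.65 years

Set 207·e^(0.434t) = 832·e^(0.188t).
e^((0.434 − 0.188)t) = 832/207 → e^(0.246·t) = 4.0193.
0.246·t = ln(4.0193) = 1.3911, so t = 1.3911/0.246 = 5.6549.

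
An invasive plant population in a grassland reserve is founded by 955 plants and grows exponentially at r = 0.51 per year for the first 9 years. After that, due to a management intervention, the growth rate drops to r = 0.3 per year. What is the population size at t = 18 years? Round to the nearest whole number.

1399620 plants

Phase 1: N(9) = 955·e^(0.51×9) = 955·e^4.59 = 94062.2.
Phase 2 runs for 18 − 9 = 9 years at r = 0.3.
N(18) = 94062.2·e^(0.3×9) = 94062.2·e^2.7 = 1.39962×10^6.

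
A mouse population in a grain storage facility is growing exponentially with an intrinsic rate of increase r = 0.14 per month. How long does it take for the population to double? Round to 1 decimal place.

5.0 months

Doubling time t_d = ln(2)/r = 0.6931/0.14 = 4.9511.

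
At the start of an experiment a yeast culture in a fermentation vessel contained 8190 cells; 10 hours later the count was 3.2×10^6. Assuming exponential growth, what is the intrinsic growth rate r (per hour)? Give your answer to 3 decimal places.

From N(t) = N₀·e^(rt): e^(r·10) = 3.2×10^6/8190 = 390.72.
r·10 = ln(390.72) = 5.968, so r = 5.968/10 = 0.5968.

0.597 per hour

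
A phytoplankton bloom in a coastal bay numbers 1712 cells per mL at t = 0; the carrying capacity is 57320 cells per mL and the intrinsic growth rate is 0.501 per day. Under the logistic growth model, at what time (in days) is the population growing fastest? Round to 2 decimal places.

Logistic growth is fastest at N = K/2 = 28660.
A = (K − N₀)/N₀ = 32.481. Set K/(1 + A·e^(−rt)) = K/2 → A·e^(−rt) = 1.
e^(−0.501t) = 1/32.481 = 0.0307869, so t = ln(32.481)/0.501 = 3.4807/0.501 = 6.9474.

6.95 days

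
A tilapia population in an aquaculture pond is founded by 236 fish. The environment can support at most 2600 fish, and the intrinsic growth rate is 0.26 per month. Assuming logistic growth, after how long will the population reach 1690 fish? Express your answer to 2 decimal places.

A = (K − N₀)/N₀ = (2600 − 236)/236 = 10.017.
Solve 2600/(1 + 10.017·e^(−0.26t)) = 1690: 1 + 10.017·e^(−0.26t) = 1.5385, so e^(−0.26t) = 0.053755.
−0.26·t = ln(0.053755) = -2.9233, so t = 2.9233/0.26 = 11.244.

11.24 months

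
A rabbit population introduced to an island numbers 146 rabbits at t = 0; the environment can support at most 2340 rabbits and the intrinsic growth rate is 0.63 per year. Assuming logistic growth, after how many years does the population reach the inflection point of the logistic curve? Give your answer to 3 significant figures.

4.30 years

Logistic growth is fastest at N = K/2 = 1170.
A = (K − N₀)/N₀ = 15.027. Set K/(1 + A·e^(−rt)) = K/2 → A·e^(−rt) = 1.
e^(−0.63t) = 1/15.027 = 0.0665451, so t = ln(15.027)/0.63 = 2.7099/0.63 = 4.3014.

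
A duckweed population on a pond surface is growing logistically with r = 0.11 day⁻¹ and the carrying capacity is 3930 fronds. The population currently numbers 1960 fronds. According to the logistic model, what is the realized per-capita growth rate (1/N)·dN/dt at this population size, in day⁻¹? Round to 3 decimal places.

0.055 per day

(1/N)·dN/dt = r(1 − N/K) = 0.11 × (1 − 1960/3930).
= 0.11 × 0.50127 = 0.05514.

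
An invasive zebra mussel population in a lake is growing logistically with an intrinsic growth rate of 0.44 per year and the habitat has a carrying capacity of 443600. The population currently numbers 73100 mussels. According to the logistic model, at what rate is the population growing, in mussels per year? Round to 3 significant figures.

dN/dt = rN(1 − N/K) = 0.44 × 73100 × (1 − 73100/443600).
1 − 73100/443600 = 0.83521; dN/dt = 0.44 × 73100 × 0.83521 = 26864.

26900 mussels per year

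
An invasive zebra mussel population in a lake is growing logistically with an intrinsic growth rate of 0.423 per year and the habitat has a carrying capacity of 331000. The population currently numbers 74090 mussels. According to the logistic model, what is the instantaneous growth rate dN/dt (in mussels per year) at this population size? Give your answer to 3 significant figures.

24300 mussels per year

dN/dt = rN(1 − N/K) = 0.423 × 74090 × (1 − 74090/331000).
1 − 74090/331000 = 0.77616; dN/dt = 0.423 × 74090 × 0.77616 = 24325.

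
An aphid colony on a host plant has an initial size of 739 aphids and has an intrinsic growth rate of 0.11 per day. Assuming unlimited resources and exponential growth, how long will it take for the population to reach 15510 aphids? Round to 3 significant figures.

Set N₀·e^(rt) = 15510: e^(0.11·t) = 15510/739 = 20.988.
0.11·t = ln(20.988) = 3.0439, so t = 3.0439/0.11 = 27.672.

27.7 days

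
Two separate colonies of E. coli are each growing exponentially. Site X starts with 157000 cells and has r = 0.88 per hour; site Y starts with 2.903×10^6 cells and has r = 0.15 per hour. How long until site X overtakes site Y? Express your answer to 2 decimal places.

Set 157000·e^(0.88t) = 2.903×10^6·e^(0.15t).
e^((0.88 − 0.15)t) = 2.903×10^6/157000 → e^(0.73·t) = 18.49.
0.73·t = ln(18.49) = 2.9173, so t = 2.9173/0.73 = 3.9962.

4.00 hours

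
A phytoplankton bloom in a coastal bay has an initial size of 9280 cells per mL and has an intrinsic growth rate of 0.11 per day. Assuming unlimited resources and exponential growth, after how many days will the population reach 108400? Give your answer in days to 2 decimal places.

Set N₀·e^(rt) = 108400: e^(0.11·t) = 108400/9280 = 11.681.
0.11·t = ln(11.681) = 2.458, so t = 2.458/0.11 = 22.345.

22.35 days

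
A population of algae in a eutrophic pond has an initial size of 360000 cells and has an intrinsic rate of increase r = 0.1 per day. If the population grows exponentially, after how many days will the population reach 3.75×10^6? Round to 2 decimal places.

Set N₀·e^(rt) = 3.75×10^6: e^(0.1·t) = 3.75×10^6/360000 = 10.417.
0.1·t = ln(10.417) = 2.3434, so t = 2.3434/0.1 = 23.434.

23.43 days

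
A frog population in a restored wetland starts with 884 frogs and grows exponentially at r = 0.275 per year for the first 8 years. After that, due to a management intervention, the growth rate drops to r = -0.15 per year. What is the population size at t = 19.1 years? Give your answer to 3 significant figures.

Phase 1: N(8) = 884·e^(0.275×8) = 884·e^2.2 = 7978.11.
Phase 2 runs for 19.1 − 8 = 11.1 years at r = -0.15.
N(19.1) = 7978.11·e^(-0.15×11.1) = 7978.11·e^-1.665 = 1509.38.

1510 frogs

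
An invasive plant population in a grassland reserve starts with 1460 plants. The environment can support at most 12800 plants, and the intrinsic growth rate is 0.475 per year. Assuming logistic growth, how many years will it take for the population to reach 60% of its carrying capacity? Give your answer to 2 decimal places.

5.17 years

A = (K − N₀)/N₀ = (12800 − 1460)/1460 = 7.7671.
Solve 12800/(1 + 7.7671·e^(−0.475t)) = 7680: 1 + 7.7671·e^(−0.475t) = 1.6667, so e^(−0.475t) = 0.0858319.
−0.475·t = ln(0.0858319) = -2.4554, so t = 2.4554/0.475 = 5.1692.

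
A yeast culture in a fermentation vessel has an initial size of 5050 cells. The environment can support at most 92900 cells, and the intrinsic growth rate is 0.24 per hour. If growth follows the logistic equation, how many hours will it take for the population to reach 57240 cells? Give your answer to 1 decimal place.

A = (K − N₀)/N₀ = (92900 − 5050)/5050 = 17.396.
Solve 92900/(1 + 17.396·e^(−0.24t)) = 57240: 1 + 17.396·e^(−0.24t) = 1.623, so e^(−0.24t) = 0.0358122.
−0.24·t = ln(0.0358122) = -3.3295, so t = 3.3295/0.24 = 13.873.

13.9 hours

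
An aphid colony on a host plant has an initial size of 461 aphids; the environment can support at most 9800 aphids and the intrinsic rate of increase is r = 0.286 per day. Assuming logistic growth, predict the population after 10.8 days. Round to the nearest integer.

5096 aphids

A = (K − N₀)/N₀ = (9800 − 461)/461 = 20.258.
N(t) = K/(1 + A·e^(−rt)) = 9800/(1 + 20.258×e^(−0.286×10.8)).
e^(−3.089) = 0.045557; denominator = 1 + 20.258×0.045557 = 1.9229.
N = 9800/1.9229 = 5096.49.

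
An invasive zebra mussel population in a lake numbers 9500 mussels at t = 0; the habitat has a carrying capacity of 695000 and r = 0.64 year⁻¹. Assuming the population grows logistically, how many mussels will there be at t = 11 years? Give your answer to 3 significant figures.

654000 mussels

A = (K − N₀)/N₀ = (695000 − 9500)/9500 = 72.158.
N(t) = K/(1 + A·e^(−rt)) = 695000/(1 + 72.158×e^(−0.64×11)).
e^(−7.04) = 0.00087613; denominator = 1 + 72.158×0.00087613 = 1.0632.
N = 695000/1.0632 = 653675.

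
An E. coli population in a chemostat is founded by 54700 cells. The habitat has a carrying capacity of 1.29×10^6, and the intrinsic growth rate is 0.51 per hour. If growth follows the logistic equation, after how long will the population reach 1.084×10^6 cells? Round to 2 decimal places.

A = (K − N₀)/N₀ = (1.29×10^6 − 54700)/54700 = 22.583.
Solve 1.29×10^6/(1 + 22.583·e^(−0.51t)) = 1.084×10^6: 1 + 22.583·e^(−0.51t) = 1.19, so e^(−0.51t) = 0.00841497.
−0.51·t = ln(0.00841497) = -4.7777, so t = 4.7777/0.51 = 9.3681.

9.37 hours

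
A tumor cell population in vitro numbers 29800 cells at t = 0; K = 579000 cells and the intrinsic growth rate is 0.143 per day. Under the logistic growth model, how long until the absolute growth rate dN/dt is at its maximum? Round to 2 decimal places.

Logistic growth is fastest at N = K/2 = 289500.
A = (K − N₀)/N₀ = 18.43. Set K/(1 + A·e^(−rt)) = K/2 → A·e^(−rt) = 1.
e^(−0.143t) = 1/18.43 = 0.0542607, so t = ln(18.43)/0.143 = 2.914/0.143 = 20.377.

20.38 days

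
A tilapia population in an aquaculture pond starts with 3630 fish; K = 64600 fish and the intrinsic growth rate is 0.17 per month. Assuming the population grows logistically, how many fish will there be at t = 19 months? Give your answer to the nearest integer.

38812 fish

A = (K − N₀)/N₀ = (64600 − 3630)/3630 = 16.796.
N(t) = K/(1 + A·e^(−rt)) = 64600/(1 + 16.796×e^(−0.17×19)).
e^(−3.23) = 0.039557; denominator = 1 + 16.796×0.039557 = 1.6644.
N = 64600/1.6644 = 38812.5.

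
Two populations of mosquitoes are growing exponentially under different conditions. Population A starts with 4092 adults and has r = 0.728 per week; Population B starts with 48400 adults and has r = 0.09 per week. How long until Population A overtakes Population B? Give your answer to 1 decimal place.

3.9 weeks

Set 4092·e^(0.728t) = 48400·e^(0.09t).
e^((0.728 − 0.09)t) = 48400/4092 → e^(0.638·t) = 11.828.
0.638·t = ln(11.828) = 2.4705, so t = 2.4705/0.638 = 3.8722.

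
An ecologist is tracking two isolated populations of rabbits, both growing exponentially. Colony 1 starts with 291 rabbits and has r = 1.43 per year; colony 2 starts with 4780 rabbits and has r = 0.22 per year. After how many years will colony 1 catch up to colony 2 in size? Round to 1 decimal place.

2.3 years

Set 291·e^(1.43t) = 4780·e^(0.22t).
e^((1.43 − 0.22)t) = 4780/291 → e^(1.21·t) = 16.426.
1.21·t = ln(16.426) = 2.7989, so t = 2.7989/1.21 = 2.3131.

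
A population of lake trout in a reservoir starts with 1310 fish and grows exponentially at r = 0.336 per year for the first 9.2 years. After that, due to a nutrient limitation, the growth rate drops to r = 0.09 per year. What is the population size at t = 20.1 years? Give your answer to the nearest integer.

76879 fish

Phase 1: N(9.2) = 1310·e^(0.336×9.2) = 1310·e^3.091 = 28824.5.
Phase 2 runs for 20.1 − 9.2 = 10.9 years at r = 0.09.
N(20.1) = 28824.5·e^(0.09×10.9) = 28824.5·e^0.981 = 76878.6.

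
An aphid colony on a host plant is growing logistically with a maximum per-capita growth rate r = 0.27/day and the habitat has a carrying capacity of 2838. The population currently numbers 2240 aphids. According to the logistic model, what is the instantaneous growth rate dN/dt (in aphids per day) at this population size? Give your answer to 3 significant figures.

127 aphids per day

dN/dt = rN(1 − N/K) = 0.27 × 2240 × (1 − 2240/2838).
1 − 2240/2838 = 0.21071; dN/dt = 0.27 × 2240 × 0.21071 = 127.44.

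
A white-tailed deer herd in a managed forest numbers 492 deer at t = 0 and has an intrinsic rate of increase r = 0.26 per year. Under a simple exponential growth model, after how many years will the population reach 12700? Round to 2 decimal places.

12.50 years

Set N₀·e^(rt) = 12700: e^(0.26·t) = 12700/492 = 25.813.
0.26·t = ln(25.813) = 3.2509, so t = 3.2509/0.26 = 12.503.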